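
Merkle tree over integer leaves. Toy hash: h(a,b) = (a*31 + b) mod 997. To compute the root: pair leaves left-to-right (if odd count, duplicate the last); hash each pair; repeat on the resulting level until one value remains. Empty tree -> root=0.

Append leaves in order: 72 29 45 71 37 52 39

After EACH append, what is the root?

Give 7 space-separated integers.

After append 72 (leaves=[72]):
  L0: [72]
  root=72
After append 29 (leaves=[72, 29]):
  L0: [72, 29]
  L1: h(72,29)=(72*31+29)%997=267 -> [267]
  root=267
After append 45 (leaves=[72, 29, 45]):
  L0: [72, 29, 45]
  L1: h(72,29)=(72*31+29)%997=267 h(45,45)=(45*31+45)%997=443 -> [267, 443]
  L2: h(267,443)=(267*31+443)%997=744 -> [744]
  root=744
After append 71 (leaves=[72, 29, 45, 71]):
  L0: [72, 29, 45, 71]
  L1: h(72,29)=(72*31+29)%997=267 h(45,71)=(45*31+71)%997=469 -> [267, 469]
  L2: h(267,469)=(267*31+469)%997=770 -> [770]
  root=770
After append 37 (leaves=[72, 29, 45, 71, 37]):
  L0: [72, 29, 45, 71, 37]
  L1: h(72,29)=(72*31+29)%997=267 h(45,71)=(45*31+71)%997=469 h(37,37)=(37*31+37)%997=187 -> [267, 469, 187]
  L2: h(267,469)=(267*31+469)%997=770 h(187,187)=(187*31+187)%997=2 -> [770, 2]
  L3: h(770,2)=(770*31+2)%997=941 -> [941]
  root=941
After append 52 (leaves=[72, 29, 45, 71, 37, 52]):
  L0: [72, 29, 45, 71, 37, 52]
  L1: h(72,29)=(72*31+29)%997=267 h(45,71)=(45*31+71)%997=469 h(37,52)=(37*31+52)%997=202 -> [267, 469, 202]
  L2: h(267,469)=(267*31+469)%997=770 h(202,202)=(202*31+202)%997=482 -> [770, 482]
  L3: h(770,482)=(770*31+482)%997=424 -> [424]
  root=424
After append 39 (leaves=[72, 29, 45, 71, 37, 52, 39]):
  L0: [72, 29, 45, 71, 37, 52, 39]
  L1: h(72,29)=(72*31+29)%997=267 h(45,71)=(45*31+71)%997=469 h(37,52)=(37*31+52)%997=202 h(39,39)=(39*31+39)%997=251 -> [267, 469, 202, 251]
  L2: h(267,469)=(267*31+469)%997=770 h(202,251)=(202*31+251)%997=531 -> [770, 531]
  L3: h(770,531)=(770*31+531)%997=473 -> [473]
  root=473

Answer: 72 267 744 770 941 424 473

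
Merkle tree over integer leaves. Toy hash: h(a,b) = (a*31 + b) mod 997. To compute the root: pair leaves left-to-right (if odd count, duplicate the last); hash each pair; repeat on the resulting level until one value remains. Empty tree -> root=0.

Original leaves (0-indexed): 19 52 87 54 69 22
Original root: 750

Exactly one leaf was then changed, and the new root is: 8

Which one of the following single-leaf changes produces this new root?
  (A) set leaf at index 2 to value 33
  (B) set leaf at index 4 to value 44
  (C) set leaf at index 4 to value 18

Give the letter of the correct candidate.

Original leaves: [19, 52, 87, 54, 69, 22]
Target new root: 8
Try each candidate change and compute the resulting root:
Candidate A: set leaf[2] = 33 -> leaves = [19, 52, 33, 54, 69, 22]
  L0: [19, 52, 33, 54, 69, 22]
  L1: h(19,52)=(19*31+52)%997=641 h(33,54)=(33*31+54)%997=80 h(69,22)=(69*31+22)%997=167 -> [641, 80, 167]
  L2: h(641,80)=(641*31+80)%997=11 h(167,167)=(167*31+167)%997=359 -> [11, 359]
  L3: h(11,359)=(11*31+359)%997=700 -> [700]
  root = 700 != target 8
Candidate B: set leaf[4] = 44 -> leaves = [19, 52, 87, 54, 44, 22]
  L0: [19, 52, 87, 54, 44, 22]
  L1: h(19,52)=(19*31+52)%997=641 h(87,54)=(87*31+54)%997=757 h(44,22)=(44*31+22)%997=389 -> [641, 757, 389]
  L2: h(641,757)=(641*31+757)%997=688 h(389,389)=(389*31+389)%997=484 -> [688, 484]
  L3: h(688,484)=(688*31+484)%997=875 -> [875]
  root = 875 != target 8
Candidate C: set leaf[4] = 18 -> leaves = [19, 52, 87, 54, 18, 22]
  L0: [19, 52, 87, 54, 18, 22]
  L1: h(19,52)=(19*31+52)%997=641 h(87,54)=(87*31+54)%997=757 h(18,22)=(18*31+22)%997=580 -> [641, 757, 580]
  L2: h(641,757)=(641*31+757)%997=688 h(580,580)=(580*31+580)%997=614 -> [688, 614]
  L3: h(688,614)=(688*31+614)%997=8 -> [8]
  root = 8 == target 8  ** MATCH **
Candidate C produces the target root.

Answer: C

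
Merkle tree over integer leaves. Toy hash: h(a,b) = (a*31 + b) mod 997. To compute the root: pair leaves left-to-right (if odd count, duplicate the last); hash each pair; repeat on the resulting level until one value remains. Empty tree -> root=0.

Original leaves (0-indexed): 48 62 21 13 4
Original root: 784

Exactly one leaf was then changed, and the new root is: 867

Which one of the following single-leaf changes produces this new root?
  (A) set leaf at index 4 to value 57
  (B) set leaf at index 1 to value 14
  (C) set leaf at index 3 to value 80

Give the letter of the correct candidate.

Original leaves: [48, 62, 21, 13, 4]
Target new root: 867
Try each candidate change and compute the resulting root:
Candidate A: set leaf[4] = 57 -> leaves = [48, 62, 21, 13, 57]
  L0: [48, 62, 21, 13, 57]
  L1: h(48,62)=(48*31+62)%997=553 h(21,13)=(21*31+13)%997=664 h(57,57)=(57*31+57)%997=827 -> [553, 664, 827]
  L2: h(553,664)=(553*31+664)%997=858 h(827,827)=(827*31+827)%997=542 -> [858, 542]
  L3: h(858,542)=(858*31+542)%997=221 -> [221]
  root = 221 != target 867
Candidate B: set leaf[1] = 14 -> leaves = [48, 14, 21, 13, 4]
  L0: [48, 14, 21, 13, 4]
  L1: h(48,14)=(48*31+14)%997=505 h(21,13)=(21*31+13)%997=664 h(4,4)=(4*31+4)%997=128 -> [505, 664, 128]
  L2: h(505,664)=(505*31+664)%997=367 h(128,128)=(128*31+128)%997=108 -> [367, 108]
  L3: h(367,108)=(367*31+108)%997=518 -> [518]
  root = 518 != target 867
Candidate C: set leaf[3] = 80 -> leaves = [48, 62, 21, 80, 4]
  L0: [48, 62, 21, 80, 4]
  L1: h(48,62)=(48*31+62)%997=553 h(21,80)=(21*31+80)%997=731 h(4,4)=(4*31+4)%997=128 -> [553, 731, 128]
  L2: h(553,731)=(553*31+731)%997=925 h(128,128)=(128*31+128)%997=108 -> [925, 108]
  L3: h(925,108)=(925*31+108)%997=867 -> [867]
  root = 867 == target 867  ** MATCH **
Candidate C produces the target root.

Answer: C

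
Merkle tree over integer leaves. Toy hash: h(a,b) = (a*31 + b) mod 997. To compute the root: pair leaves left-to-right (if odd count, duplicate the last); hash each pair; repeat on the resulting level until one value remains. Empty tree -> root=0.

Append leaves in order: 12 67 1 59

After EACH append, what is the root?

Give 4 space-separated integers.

Answer: 12 439 680 738

Derivation:
After append 12 (leaves=[12]):
  L0: [12]
  root=12
After append 67 (leaves=[12, 67]):
  L0: [12, 67]
  L1: h(12,67)=(12*31+67)%997=439 -> [439]
  root=439
After append 1 (leaves=[12, 67, 1]):
  L0: [12, 67, 1]
  L1: h(12,67)=(12*31+67)%997=439 h(1,1)=(1*31+1)%997=32 -> [439, 32]
  L2: h(439,32)=(439*31+32)%997=680 -> [680]
  root=680
After append 59 (leaves=[12, 67, 1, 59]):
  L0: [12, 67, 1, 59]
  L1: h(12,67)=(12*31+67)%997=439 h(1,59)=(1*31+59)%997=90 -> [439, 90]
  L2: h(439,90)=(439*31+90)%997=738 -> [738]
  root=738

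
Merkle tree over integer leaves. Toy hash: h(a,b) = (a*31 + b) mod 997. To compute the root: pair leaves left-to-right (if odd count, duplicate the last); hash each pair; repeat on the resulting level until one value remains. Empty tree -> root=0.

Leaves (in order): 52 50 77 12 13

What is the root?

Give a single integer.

L0: [52, 50, 77, 12, 13]
L1: h(52,50)=(52*31+50)%997=665 h(77,12)=(77*31+12)%997=405 h(13,13)=(13*31+13)%997=416 -> [665, 405, 416]
L2: h(665,405)=(665*31+405)%997=83 h(416,416)=(416*31+416)%997=351 -> [83, 351]
L3: h(83,351)=(83*31+351)%997=930 -> [930]

Answer: 930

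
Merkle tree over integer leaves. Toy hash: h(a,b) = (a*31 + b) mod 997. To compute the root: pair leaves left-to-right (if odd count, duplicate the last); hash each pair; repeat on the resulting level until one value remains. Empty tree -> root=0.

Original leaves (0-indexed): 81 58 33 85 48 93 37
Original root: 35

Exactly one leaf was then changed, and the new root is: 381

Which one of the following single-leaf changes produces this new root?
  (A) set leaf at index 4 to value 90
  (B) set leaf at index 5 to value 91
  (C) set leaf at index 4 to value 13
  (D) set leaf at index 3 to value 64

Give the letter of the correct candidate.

Original leaves: [81, 58, 33, 85, 48, 93, 37]
Target new root: 381
Try each candidate change and compute the resulting root:
Candidate A: set leaf[4] = 90 -> leaves = [81, 58, 33, 85, 90, 93, 37]
  L0: [81, 58, 33, 85, 90, 93, 37]
  L1: h(81,58)=(81*31+58)%997=575 h(33,85)=(33*31+85)%997=111 h(90,93)=(90*31+93)%997=889 h(37,37)=(37*31+37)%997=187 -> [575, 111, 889, 187]
  L2: h(575,111)=(575*31+111)%997=987 h(889,187)=(889*31+187)%997=827 -> [987, 827]
  L3: h(987,827)=(987*31+827)%997=517 -> [517]
  root = 517 != target 381
Candidate B: set leaf[5] = 91 -> leaves = [81, 58, 33, 85, 48, 91, 37]
  L0: [81, 58, 33, 85, 48, 91, 37]
  L1: h(81,58)=(81*31+58)%997=575 h(33,85)=(33*31+85)%997=111 h(48,91)=(48*31+91)%997=582 h(37,37)=(37*31+37)%997=187 -> [575, 111, 582, 187]
  L2: h(575,111)=(575*31+111)%997=987 h(582,187)=(582*31+187)%997=283 -> [987, 283]
  L3: h(987,283)=(987*31+283)%997=970 -> [970]
  root = 970 != target 381
Candidate C: set leaf[4] = 13 -> leaves = [81, 58, 33, 85, 13, 93, 37]
  L0: [81, 58, 33, 85, 13, 93, 37]
  L1: h(81,58)=(81*31+58)%997=575 h(33,85)=(33*31+85)%997=111 h(13,93)=(13*31+93)%997=496 h(37,37)=(37*31+37)%997=187 -> [575, 111, 496, 187]
  L2: h(575,111)=(575*31+111)%997=987 h(496,187)=(496*31+187)%997=608 -> [987, 608]
  L3: h(987,608)=(987*31+608)%997=298 -> [298]
  root = 298 != target 381
Candidate D: set leaf[3] = 64 -> leaves = [81, 58, 33, 64, 48, 93, 37]
  L0: [81, 58, 33, 64, 48, 93, 37]
  L1: h(81,58)=(81*31+58)%997=575 h(33,64)=(33*31+64)%997=90 h(48,93)=(48*31+93)%997=584 h(37,37)=(37*31+37)%997=187 -> [575, 90, 584, 187]
  L2: h(575,90)=(575*31+90)%997=966 h(584,187)=(584*31+187)%997=345 -> [966, 345]
  L3: h(966,345)=(966*31+345)%997=381 -> [381]
  root = 381 == target 381  ** MATCH **
Candidate D produces the target root.

Answer: D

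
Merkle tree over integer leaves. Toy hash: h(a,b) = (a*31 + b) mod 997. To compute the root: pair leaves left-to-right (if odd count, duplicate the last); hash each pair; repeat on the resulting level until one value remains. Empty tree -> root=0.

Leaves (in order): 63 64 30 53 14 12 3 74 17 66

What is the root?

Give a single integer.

Answer: 905

Derivation:
L0: [63, 64, 30, 53, 14, 12, 3, 74, 17, 66]
L1: h(63,64)=(63*31+64)%997=23 h(30,53)=(30*31+53)%997=983 h(14,12)=(14*31+12)%997=446 h(3,74)=(3*31+74)%997=167 h(17,66)=(17*31+66)%997=593 -> [23, 983, 446, 167, 593]
L2: h(23,983)=(23*31+983)%997=699 h(446,167)=(446*31+167)%997=35 h(593,593)=(593*31+593)%997=33 -> [699, 35, 33]
L3: h(699,35)=(699*31+35)%997=767 h(33,33)=(33*31+33)%997=59 -> [767, 59]
L4: h(767,59)=(767*31+59)%997=905 -> [905]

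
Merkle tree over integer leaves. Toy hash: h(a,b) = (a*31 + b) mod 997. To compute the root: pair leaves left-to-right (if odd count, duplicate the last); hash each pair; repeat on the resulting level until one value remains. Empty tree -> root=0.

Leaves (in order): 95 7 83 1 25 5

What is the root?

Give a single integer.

L0: [95, 7, 83, 1, 25, 5]
L1: h(95,7)=(95*31+7)%997=958 h(83,1)=(83*31+1)%997=580 h(25,5)=(25*31+5)%997=780 -> [958, 580, 780]
L2: h(958,580)=(958*31+580)%997=368 h(780,780)=(780*31+780)%997=35 -> [368, 35]
L3: h(368,35)=(368*31+35)%997=476 -> [476]

Answer: 476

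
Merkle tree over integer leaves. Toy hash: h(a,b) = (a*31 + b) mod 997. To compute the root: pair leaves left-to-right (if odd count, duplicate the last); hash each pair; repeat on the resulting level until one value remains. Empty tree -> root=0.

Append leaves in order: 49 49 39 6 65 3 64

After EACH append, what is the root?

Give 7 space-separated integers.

After append 49 (leaves=[49]):
  L0: [49]
  root=49
After append 49 (leaves=[49, 49]):
  L0: [49, 49]
  L1: h(49,49)=(49*31+49)%997=571 -> [571]
  root=571
After append 39 (leaves=[49, 49, 39]):
  L0: [49, 49, 39]
  L1: h(49,49)=(49*31+49)%997=571 h(39,39)=(39*31+39)%997=251 -> [571, 251]
  L2: h(571,251)=(571*31+251)%997=6 -> [6]
  root=6
After append 6 (leaves=[49, 49, 39, 6]):
  L0: [49, 49, 39, 6]
  L1: h(49,49)=(49*31+49)%997=571 h(39,6)=(39*31+6)%997=218 -> [571, 218]
  L2: h(571,218)=(571*31+218)%997=970 -> [970]
  root=970
After append 65 (leaves=[49, 49, 39, 6, 65]):
  L0: [49, 49, 39, 6, 65]
  L1: h(49,49)=(49*31+49)%997=571 h(39,6)=(39*31+6)%997=218 h(65,65)=(65*31+65)%997=86 -> [571, 218, 86]
  L2: h(571,218)=(571*31+218)%997=970 h(86,86)=(86*31+86)%997=758 -> [970, 758]
  L3: h(970,758)=(970*31+758)%997=918 -> [918]
  root=918
After append 3 (leaves=[49, 49, 39, 6, 65, 3]):
  L0: [49, 49, 39, 6, 65, 3]
  L1: h(49,49)=(49*31+49)%997=571 h(39,6)=(39*31+6)%997=218 h(65,3)=(65*31+3)%997=24 -> [571, 218, 24]
  L2: h(571,218)=(571*31+218)%997=970 h(24,24)=(24*31+24)%997=768 -> [970, 768]
  L3: h(970,768)=(970*31+768)%997=928 -> [928]
  root=928
After append 64 (leaves=[49, 49, 39, 6, 65, 3, 64]):
  L0: [49, 49, 39, 6, 65, 3, 64]
  L1: h(49,49)=(49*31+49)%997=571 h(39,6)=(39*31+6)%997=218 h(65,3)=(65*31+3)%997=24 h(64,64)=(64*31+64)%997=54 -> [571, 218, 24, 54]
  L2: h(571,218)=(571*31+218)%997=970 h(24,54)=(24*31+54)%997=798 -> [970, 798]
  L3: h(970,798)=(970*31+798)%997=958 -> [958]
  root=958

Answer: 49 571 6 970 918 928 958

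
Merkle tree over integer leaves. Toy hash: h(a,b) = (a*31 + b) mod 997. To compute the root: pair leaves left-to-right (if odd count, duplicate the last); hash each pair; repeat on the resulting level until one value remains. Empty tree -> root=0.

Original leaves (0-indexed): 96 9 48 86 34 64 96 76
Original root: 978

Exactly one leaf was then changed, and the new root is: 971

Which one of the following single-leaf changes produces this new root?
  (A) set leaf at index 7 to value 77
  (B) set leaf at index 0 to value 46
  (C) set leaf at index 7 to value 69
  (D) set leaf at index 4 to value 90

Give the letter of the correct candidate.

Answer: C

Derivation:
Original leaves: [96, 9, 48, 86, 34, 64, 96, 76]
Target new root: 971
Try each candidate change and compute the resulting root:
Candidate A: set leaf[7] = 77 -> leaves = [96, 9, 48, 86, 34, 64, 96, 77]
  L0: [96, 9, 48, 86, 34, 64, 96, 77]
  L1: h(96,9)=(96*31+9)%997=991 h(48,86)=(48*31+86)%997=577 h(34,64)=(34*31+64)%997=121 h(96,77)=(96*31+77)%997=62 -> [991, 577, 121, 62]
  L2: h(991,577)=(991*31+577)%997=391 h(121,62)=(121*31+62)%997=822 -> [391, 822]
  L3: h(391,822)=(391*31+822)%997=979 -> [979]
  root = 979 != target 971
Candidate B: set leaf[0] = 46 -> leaves = [46, 9, 48, 86, 34, 64, 96, 76]
  L0: [46, 9, 48, 86, 34, 64, 96, 76]
  L1: h(46,9)=(46*31+9)%997=438 h(48,86)=(48*31+86)%997=577 h(34,64)=(34*31+64)%997=121 h(96,76)=(96*31+76)%997=61 -> [438, 577, 121, 61]
  L2: h(438,577)=(438*31+577)%997=197 h(121,61)=(121*31+61)%997=821 -> [197, 821]
  L3: h(197,821)=(197*31+821)%997=946 -> [946]
  root = 946 != target 971
Candidate C: set leaf[7] = 69 -> leaves = [96, 9, 48, 86, 34, 64, 96, 69]
  L0: [96, 9, 48, 86, 34, 64, 96, 69]
  L1: h(96,9)=(96*31+9)%997=991 h(48,86)=(48*31+86)%997=577 h(34,64)=(34*31+64)%997=121 h(96,69)=(96*31+69)%997=54 -> [991, 577, 121, 54]
  L2: h(991,577)=(991*31+577)%997=391 h(121,54)=(121*31+54)%997=814 -> [391, 814]
  L3: h(391,814)=(391*31+814)%997=971 -> [971]
  root = 971 == target 971  ** MATCH **
Candidate D: set leaf[4] = 90 -> leaves = [96, 9, 48, 86, 90, 64, 96, 76]
  L0: [96, 9, 48, 86, 90, 64, 96, 76]
  L1: h(96,9)=(96*31+9)%997=991 h(48,86)=(48*31+86)%997=577 h(90,64)=(90*31+64)%997=860 h(96,76)=(96*31+76)%997=61 -> [991, 577, 860, 61]
  L2: h(991,577)=(991*31+577)%997=391 h(860,61)=(860*31+61)%997=799 -> [391, 799]
  L3: h(391,799)=(391*31+799)%997=956 -> [956]
  root = 956 != target 971
Candidate C produces the target root.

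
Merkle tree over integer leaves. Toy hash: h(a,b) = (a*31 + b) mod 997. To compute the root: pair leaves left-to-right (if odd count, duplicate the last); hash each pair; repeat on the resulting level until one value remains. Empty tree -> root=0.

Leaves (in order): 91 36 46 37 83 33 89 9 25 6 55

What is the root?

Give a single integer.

Answer: 706

Derivation:
L0: [91, 36, 46, 37, 83, 33, 89, 9, 25, 6, 55]
L1: h(91,36)=(91*31+36)%997=863 h(46,37)=(46*31+37)%997=466 h(83,33)=(83*31+33)%997=612 h(89,9)=(89*31+9)%997=774 h(25,6)=(25*31+6)%997=781 h(55,55)=(55*31+55)%997=763 -> [863, 466, 612, 774, 781, 763]
L2: h(863,466)=(863*31+466)%997=300 h(612,774)=(612*31+774)%997=803 h(781,763)=(781*31+763)%997=49 -> [300, 803, 49]
L3: h(300,803)=(300*31+803)%997=133 h(49,49)=(49*31+49)%997=571 -> [133, 571]
L4: h(133,571)=(133*31+571)%997=706 -> [706]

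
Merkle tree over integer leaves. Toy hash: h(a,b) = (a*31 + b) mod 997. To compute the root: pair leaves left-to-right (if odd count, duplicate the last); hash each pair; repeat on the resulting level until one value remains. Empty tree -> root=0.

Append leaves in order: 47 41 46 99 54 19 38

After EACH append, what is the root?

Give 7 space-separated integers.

Answer: 47 501 54 107 787 664 187

Derivation:
After append 47 (leaves=[47]):
  L0: [47]
  root=47
After append 41 (leaves=[47, 41]):
  L0: [47, 41]
  L1: h(47,41)=(47*31+41)%997=501 -> [501]
  root=501
After append 46 (leaves=[47, 41, 46]):
  L0: [47, 41, 46]
  L1: h(47,41)=(47*31+41)%997=501 h(46,46)=(46*31+46)%997=475 -> [501, 475]
  L2: h(501,475)=(501*31+475)%997=54 -> [54]
  root=54
After append 99 (leaves=[47, 41, 46, 99]):
  L0: [47, 41, 46, 99]
  L1: h(47,41)=(47*31+41)%997=501 h(46,99)=(46*31+99)%997=528 -> [501, 528]
  L2: h(501,528)=(501*31+528)%997=107 -> [107]
  root=107
After append 54 (leaves=[47, 41, 46, 99, 54]):
  L0: [47, 41, 46, 99, 54]
  L1: h(47,41)=(47*31+41)%997=501 h(46,99)=(46*31+99)%997=528 h(54,54)=(54*31+54)%997=731 -> [501, 528, 731]
  L2: h(501,528)=(501*31+528)%997=107 h(731,731)=(731*31+731)%997=461 -> [107, 461]
  L3: h(107,461)=(107*31+461)%997=787 -> [787]
  root=787
After append 19 (leaves=[47, 41, 46, 99, 54, 19]):
  L0: [47, 41, 46, 99, 54, 19]
  L1: h(47,41)=(47*31+41)%997=501 h(46,99)=(46*31+99)%997=528 h(54,19)=(54*31+19)%997=696 -> [501, 528, 696]
  L2: h(501,528)=(501*31+528)%997=107 h(696,696)=(696*31+696)%997=338 -> [107, 338]
  L3: h(107,338)=(107*31+338)%997=664 -> [664]
  root=664
After append 38 (leaves=[47, 41, 46, 99, 54, 19, 38]):
  L0: [47, 41, 46, 99, 54, 19, 38]
  L1: h(47,41)=(47*31+41)%997=501 h(46,99)=(46*31+99)%997=528 h(54,19)=(54*31+19)%997=696 h(38,38)=(38*31+38)%997=219 -> [501, 528, 696, 219]
  L2: h(501,528)=(501*31+528)%997=107 h(696,219)=(696*31+219)%997=858 -> [107, 858]
  L3: h(107,858)=(107*31+858)%997=187 -> [187]
  root=187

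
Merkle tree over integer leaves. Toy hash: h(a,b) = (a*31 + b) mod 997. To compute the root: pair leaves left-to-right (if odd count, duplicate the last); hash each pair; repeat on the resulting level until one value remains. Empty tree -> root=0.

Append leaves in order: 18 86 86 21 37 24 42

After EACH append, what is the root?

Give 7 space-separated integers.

Answer: 18 644 782 717 295 876 52

Derivation:
After append 18 (leaves=[18]):
  L0: [18]
  root=18
After append 86 (leaves=[18, 86]):
  L0: [18, 86]
  L1: h(18,86)=(18*31+86)%997=644 -> [644]
  root=644
After append 86 (leaves=[18, 86, 86]):
  L0: [18, 86, 86]
  L1: h(18,86)=(18*31+86)%997=644 h(86,86)=(86*31+86)%997=758 -> [644, 758]
  L2: h(644,758)=(644*31+758)%997=782 -> [782]
  root=782
After append 21 (leaves=[18, 86, 86, 21]):
  L0: [18, 86, 86, 21]
  L1: h(18,86)=(18*31+86)%997=644 h(86,21)=(86*31+21)%997=693 -> [644, 693]
  L2: h(644,693)=(644*31+693)%997=717 -> [717]
  root=717
After append 37 (leaves=[18, 86, 86, 21, 37]):
  L0: [18, 86, 86, 21, 37]
  L1: h(18,86)=(18*31+86)%997=644 h(86,21)=(86*31+21)%997=693 h(37,37)=(37*31+37)%997=187 -> [644, 693, 187]
  L2: h(644,693)=(644*31+693)%997=717 h(187,187)=(187*31+187)%997=2 -> [717, 2]
  L3: h(717,2)=(717*31+2)%997=295 -> [295]
  root=295
After append 24 (leaves=[18, 86, 86, 21, 37, 24]):
  L0: [18, 86, 86, 21, 37, 24]
  L1: h(18,86)=(18*31+86)%997=644 h(86,21)=(86*31+21)%997=693 h(37,24)=(37*31+24)%997=174 -> [644, 693, 174]
  L2: h(644,693)=(644*31+693)%997=717 h(174,174)=(174*31+174)%997=583 -> [717, 583]
  L3: h(717,583)=(717*31+583)%997=876 -> [876]
  root=876
After append 42 (leaves=[18, 86, 86, 21, 37, 24, 42]):
  L0: [18, 86, 86, 21, 37, 24, 42]
  L1: h(18,86)=(18*31+86)%997=644 h(86,21)=(86*31+21)%997=693 h(37,24)=(37*31+24)%997=174 h(42,42)=(42*31+42)%997=347 -> [644, 693, 174, 347]
  L2: h(644,693)=(644*31+693)%997=717 h(174,347)=(174*31+347)%997=756 -> [717, 756]
  L3: h(717,756)=(717*31+756)%997=52 -> [52]
  root=52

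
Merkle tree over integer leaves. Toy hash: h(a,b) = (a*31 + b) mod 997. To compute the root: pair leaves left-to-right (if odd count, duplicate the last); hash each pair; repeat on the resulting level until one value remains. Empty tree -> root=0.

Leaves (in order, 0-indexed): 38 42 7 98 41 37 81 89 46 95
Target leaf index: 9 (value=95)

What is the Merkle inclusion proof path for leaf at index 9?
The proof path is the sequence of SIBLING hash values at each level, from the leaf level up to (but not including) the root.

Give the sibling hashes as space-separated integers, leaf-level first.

Answer: 46 524 816 20

Derivation:
L0 (leaves): [38, 42, 7, 98, 41, 37, 81, 89, 46, 95], target index=9
L1: h(38,42)=(38*31+42)%997=223 [pair 0] h(7,98)=(7*31+98)%997=315 [pair 1] h(41,37)=(41*31+37)%997=311 [pair 2] h(81,89)=(81*31+89)%997=606 [pair 3] h(46,95)=(46*31+95)%997=524 [pair 4] -> [223, 315, 311, 606, 524]
  Sibling for proof at L0: 46
L2: h(223,315)=(223*31+315)%997=249 [pair 0] h(311,606)=(311*31+606)%997=277 [pair 1] h(524,524)=(524*31+524)%997=816 [pair 2] -> [249, 277, 816]
  Sibling for proof at L1: 524
L3: h(249,277)=(249*31+277)%997=20 [pair 0] h(816,816)=(816*31+816)%997=190 [pair 1] -> [20, 190]
  Sibling for proof at L2: 816
L4: h(20,190)=(20*31+190)%997=810 [pair 0] -> [810]
  Sibling for proof at L3: 20
Root: 810
Proof path (sibling hashes from leaf to root): [46, 524, 816, 20]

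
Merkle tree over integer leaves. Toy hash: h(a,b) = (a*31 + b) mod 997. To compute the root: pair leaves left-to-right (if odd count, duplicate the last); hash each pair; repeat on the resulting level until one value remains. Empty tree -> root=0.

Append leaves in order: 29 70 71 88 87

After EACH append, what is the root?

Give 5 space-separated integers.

After append 29 (leaves=[29]):
  L0: [29]
  root=29
After append 70 (leaves=[29, 70]):
  L0: [29, 70]
  L1: h(29,70)=(29*31+70)%997=969 -> [969]
  root=969
After append 71 (leaves=[29, 70, 71]):
  L0: [29, 70, 71]
  L1: h(29,70)=(29*31+70)%997=969 h(71,71)=(71*31+71)%997=278 -> [969, 278]
  L2: h(969,278)=(969*31+278)%997=407 -> [407]
  root=407
After append 88 (leaves=[29, 70, 71, 88]):
  L0: [29, 70, 71, 88]
  L1: h(29,70)=(29*31+70)%997=969 h(71,88)=(71*31+88)%997=295 -> [969, 295]
  L2: h(969,295)=(969*31+295)%997=424 -> [424]
  root=424
After append 87 (leaves=[29, 70, 71, 88, 87]):
  L0: [29, 70, 71, 88, 87]
  L1: h(29,70)=(29*31+70)%997=969 h(71,88)=(71*31+88)%997=295 h(87,87)=(87*31+87)%997=790 -> [969, 295, 790]
  L2: h(969,295)=(969*31+295)%997=424 h(790,790)=(790*31+790)%997=355 -> [424, 355]
  L3: h(424,355)=(424*31+355)%997=538 -> [538]
  root=538

Answer: 29 969 407 424 538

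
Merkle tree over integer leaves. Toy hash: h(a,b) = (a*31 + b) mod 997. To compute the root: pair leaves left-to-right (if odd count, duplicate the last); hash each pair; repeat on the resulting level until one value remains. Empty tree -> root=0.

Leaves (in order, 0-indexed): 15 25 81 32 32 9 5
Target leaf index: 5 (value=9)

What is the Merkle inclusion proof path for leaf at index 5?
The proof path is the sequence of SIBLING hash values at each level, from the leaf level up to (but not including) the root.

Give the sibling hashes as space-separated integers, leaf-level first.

L0 (leaves): [15, 25, 81, 32, 32, 9, 5], target index=5
L1: h(15,25)=(15*31+25)%997=490 [pair 0] h(81,32)=(81*31+32)%997=549 [pair 1] h(32,9)=(32*31+9)%997=4 [pair 2] h(5,5)=(5*31+5)%997=160 [pair 3] -> [490, 549, 4, 160]
  Sibling for proof at L0: 32
L2: h(490,549)=(490*31+549)%997=784 [pair 0] h(4,160)=(4*31+160)%997=284 [pair 1] -> [784, 284]
  Sibling for proof at L1: 160
L3: h(784,284)=(784*31+284)%997=660 [pair 0] -> [660]
  Sibling for proof at L2: 784
Root: 660
Proof path (sibling hashes from leaf to root): [32, 160, 784]

Answer: 32 160 784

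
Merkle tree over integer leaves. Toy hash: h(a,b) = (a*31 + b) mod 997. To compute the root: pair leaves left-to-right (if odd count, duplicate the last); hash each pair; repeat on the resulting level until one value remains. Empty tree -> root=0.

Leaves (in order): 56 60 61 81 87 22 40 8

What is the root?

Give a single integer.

L0: [56, 60, 61, 81, 87, 22, 40, 8]
L1: h(56,60)=(56*31+60)%997=799 h(61,81)=(61*31+81)%997=975 h(87,22)=(87*31+22)%997=725 h(40,8)=(40*31+8)%997=251 -> [799, 975, 725, 251]
L2: h(799,975)=(799*31+975)%997=819 h(725,251)=(725*31+251)%997=792 -> [819, 792]
L3: h(819,792)=(819*31+792)%997=259 -> [259]

Answer: 259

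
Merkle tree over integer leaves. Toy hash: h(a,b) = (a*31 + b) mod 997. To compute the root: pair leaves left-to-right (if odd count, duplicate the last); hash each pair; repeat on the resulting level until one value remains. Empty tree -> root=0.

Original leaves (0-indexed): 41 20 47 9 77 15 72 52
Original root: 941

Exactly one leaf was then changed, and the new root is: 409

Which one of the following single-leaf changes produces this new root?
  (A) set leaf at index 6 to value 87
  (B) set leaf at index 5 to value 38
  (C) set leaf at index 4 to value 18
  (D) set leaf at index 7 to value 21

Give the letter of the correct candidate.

Original leaves: [41, 20, 47, 9, 77, 15, 72, 52]
Target new root: 409
Try each candidate change and compute the resulting root:
Candidate A: set leaf[6] = 87 -> leaves = [41, 20, 47, 9, 77, 15, 87, 52]
  L0: [41, 20, 47, 9, 77, 15, 87, 52]
  L1: h(41,20)=(41*31+20)%997=294 h(47,9)=(47*31+9)%997=469 h(77,15)=(77*31+15)%997=408 h(87,52)=(87*31+52)%997=755 -> [294, 469, 408, 755]
  L2: h(294,469)=(294*31+469)%997=610 h(408,755)=(408*31+755)%997=442 -> [610, 442]
  L3: h(610,442)=(610*31+442)%997=409 -> [409]
  root = 409 == target 409  ** MATCH **
Candidate B: set leaf[5] = 38 -> leaves = [41, 20, 47, 9, 77, 38, 72, 52]
  L0: [41, 20, 47, 9, 77, 38, 72, 52]
  L1: h(41,20)=(41*31+20)%997=294 h(47,9)=(47*31+9)%997=469 h(77,38)=(77*31+38)%997=431 h(72,52)=(72*31+52)%997=290 -> [294, 469, 431, 290]
  L2: h(294,469)=(294*31+469)%997=610 h(431,290)=(431*31+290)%997=690 -> [610, 690]
  L3: h(610,690)=(610*31+690)%997=657 -> [657]
  root = 657 != target 409
Candidate C: set leaf[4] = 18 -> leaves = [41, 20, 47, 9, 18, 15, 72, 52]
  L0: [41, 20, 47, 9, 18, 15, 72, 52]
  L1: h(41,20)=(41*31+20)%997=294 h(47,9)=(47*31+9)%997=469 h(18,15)=(18*31+15)%997=573 h(72,52)=(72*31+52)%997=290 -> [294, 469, 573, 290]
  L2: h(294,469)=(294*31+469)%997=610 h(573,290)=(573*31+290)%997=107 -> [610, 107]
  L3: h(610,107)=(610*31+107)%997=74 -> [74]
  root = 74 != target 409
Candidate D: set leaf[7] = 21 -> leaves = [41, 20, 47, 9, 77, 15, 72, 21]
  L0: [41, 20, 47, 9, 77, 15, 72, 21]
  L1: h(41,20)=(41*31+20)%997=294 h(47,9)=(47*31+9)%997=469 h(77,15)=(77*31+15)%997=408 h(72,21)=(72*31+21)%997=259 -> [294, 469, 408, 259]
  L2: h(294,469)=(294*31+469)%997=610 h(408,259)=(408*31+259)%997=943 -> [610, 943]
  L3: h(610,943)=(610*31+943)%997=910 -> [910]
  root = 910 != target 409
Candidate A produces the target root.

Answer: A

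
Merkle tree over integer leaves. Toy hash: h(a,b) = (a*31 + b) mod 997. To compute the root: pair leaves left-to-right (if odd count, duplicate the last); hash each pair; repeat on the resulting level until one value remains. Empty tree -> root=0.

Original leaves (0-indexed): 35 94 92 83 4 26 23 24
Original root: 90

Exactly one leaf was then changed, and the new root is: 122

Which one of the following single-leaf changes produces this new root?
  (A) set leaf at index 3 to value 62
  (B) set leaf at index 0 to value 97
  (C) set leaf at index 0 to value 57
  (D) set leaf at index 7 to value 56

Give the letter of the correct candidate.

Answer: D

Derivation:
Original leaves: [35, 94, 92, 83, 4, 26, 23, 24]
Target new root: 122
Try each candidate change and compute the resulting root:
Candidate A: set leaf[3] = 62 -> leaves = [35, 94, 92, 62, 4, 26, 23, 24]
  L0: [35, 94, 92, 62, 4, 26, 23, 24]
  L1: h(35,94)=(35*31+94)%997=182 h(92,62)=(92*31+62)%997=920 h(4,26)=(4*31+26)%997=150 h(23,24)=(23*31+24)%997=737 -> [182, 920, 150, 737]
  L2: h(182,920)=(182*31+920)%997=580 h(150,737)=(150*31+737)%997=402 -> [580, 402]
  L3: h(580,402)=(580*31+402)%997=436 -> [436]
  root = 436 != target 122
Candidate B: set leaf[0] = 97 -> leaves = [97, 94, 92, 83, 4, 26, 23, 24]
  L0: [97, 94, 92, 83, 4, 26, 23, 24]
  L1: h(97,94)=(97*31+94)%997=110 h(92,83)=(92*31+83)%997=941 h(4,26)=(4*31+26)%997=150 h(23,24)=(23*31+24)%997=737 -> [110, 941, 150, 737]
  L2: h(110,941)=(110*31+941)%997=363 h(150,737)=(150*31+737)%997=402 -> [363, 402]
  L3: h(363,402)=(363*31+402)%997=688 -> [688]
  root = 688 != target 122
Candidate C: set leaf[0] = 57 -> leaves = [57, 94, 92, 83, 4, 26, 23, 24]
  L0: [57, 94, 92, 83, 4, 26, 23, 24]
  L1: h(57,94)=(57*31+94)%997=864 h(92,83)=(92*31+83)%997=941 h(4,26)=(4*31+26)%997=150 h(23,24)=(23*31+24)%997=737 -> [864, 941, 150, 737]
  L2: h(864,941)=(864*31+941)%997=806 h(150,737)=(150*31+737)%997=402 -> [806, 402]
  L3: h(806,402)=(806*31+402)%997=463 -> [463]
  root = 463 != target 122
Candidate D: set leaf[7] = 56 -> leaves = [35, 94, 92, 83, 4, 26, 23, 56]
  L0: [35, 94, 92, 83, 4, 26, 23, 56]
  L1: h(35,94)=(35*31+94)%997=182 h(92,83)=(92*31+83)%997=941 h(4,26)=(4*31+26)%997=150 h(23,56)=(23*31+56)%997=769 -> [182, 941, 150, 769]
  L2: h(182,941)=(182*31+941)%997=601 h(150,769)=(150*31+769)%997=434 -> [601, 434]
  L3: h(601,434)=(601*31+434)%997=122 -> [122]
  root = 122 == target 122  ** MATCH **
Candidate D produces the target root.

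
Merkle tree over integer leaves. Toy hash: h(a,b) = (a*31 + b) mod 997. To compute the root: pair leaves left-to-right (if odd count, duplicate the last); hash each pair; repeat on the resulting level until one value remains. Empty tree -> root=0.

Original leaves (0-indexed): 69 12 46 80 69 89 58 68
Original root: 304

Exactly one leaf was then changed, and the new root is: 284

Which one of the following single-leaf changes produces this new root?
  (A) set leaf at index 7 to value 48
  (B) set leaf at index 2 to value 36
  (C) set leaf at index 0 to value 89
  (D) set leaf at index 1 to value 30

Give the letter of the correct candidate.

Answer: A

Derivation:
Original leaves: [69, 12, 46, 80, 69, 89, 58, 68]
Target new root: 284
Try each candidate change and compute the resulting root:
Candidate A: set leaf[7] = 48 -> leaves = [69, 12, 46, 80, 69, 89, 58, 48]
  L0: [69, 12, 46, 80, 69, 89, 58, 48]
  L1: h(69,12)=(69*31+12)%997=157 h(46,80)=(46*31+80)%997=509 h(69,89)=(69*31+89)%997=234 h(58,48)=(58*31+48)%997=849 -> [157, 509, 234, 849]
  L2: h(157,509)=(157*31+509)%997=391 h(234,849)=(234*31+849)%997=127 -> [391, 127]
  L3: h(391,127)=(391*31+127)%997=284 -> [284]
  root = 284 == target 284  ** MATCH **
Candidate B: set leaf[2] = 36 -> leaves = [69, 12, 36, 80, 69, 89, 58, 68]
  L0: [69, 12, 36, 80, 69, 89, 58, 68]
  L1: h(69,12)=(69*31+12)%997=157 h(36,80)=(36*31+80)%997=199 h(69,89)=(69*31+89)%997=234 h(58,68)=(58*31+68)%997=869 -> [157, 199, 234, 869]
  L2: h(157,199)=(157*31+199)%997=81 h(234,869)=(234*31+869)%997=147 -> [81, 147]
  L3: h(81,147)=(81*31+147)%997=664 -> [664]
  root = 664 != target 284
Candidate C: set leaf[0] = 89 -> leaves = [89, 12, 46, 80, 69, 89, 58, 68]
  L0: [89, 12, 46, 80, 69, 89, 58, 68]
  L1: h(89,12)=(89*31+12)%997=777 h(46,80)=(46*31+80)%997=509 h(69,89)=(69*31+89)%997=234 h(58,68)=(58*31+68)%997=869 -> [777, 509, 234, 869]
  L2: h(777,509)=(777*31+509)%997=668 h(234,869)=(234*31+869)%997=147 -> [668, 147]
  L3: h(668,147)=(668*31+147)%997=915 -> [915]
  root = 915 != target 284
Candidate D: set leaf[1] = 30 -> leaves = [69, 30, 46, 80, 69, 89, 58, 68]
  L0: [69, 30, 46, 80, 69, 89, 58, 68]
  L1: h(69,30)=(69*31+30)%997=175 h(46,80)=(46*31+80)%997=509 h(69,89)=(69*31+89)%997=234 h(58,68)=(58*31+68)%997=869 -> [175, 509, 234, 869]
  L2: h(175,509)=(175*31+509)%997=949 h(234,869)=(234*31+869)%997=147 -> [949, 147]
  L3: h(949,147)=(949*31+147)%997=653 -> [653]
  root = 653 != target 284
Candidate A produces the target root.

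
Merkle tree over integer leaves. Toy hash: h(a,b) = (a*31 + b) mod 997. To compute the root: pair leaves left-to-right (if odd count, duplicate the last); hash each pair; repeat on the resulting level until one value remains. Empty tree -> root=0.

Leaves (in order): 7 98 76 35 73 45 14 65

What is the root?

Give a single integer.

L0: [7, 98, 76, 35, 73, 45, 14, 65]
L1: h(7,98)=(7*31+98)%997=315 h(76,35)=(76*31+35)%997=397 h(73,45)=(73*31+45)%997=314 h(14,65)=(14*31+65)%997=499 -> [315, 397, 314, 499]
L2: h(315,397)=(315*31+397)%997=192 h(314,499)=(314*31+499)%997=263 -> [192, 263]
L3: h(192,263)=(192*31+263)%997=233 -> [233]

Answer: 233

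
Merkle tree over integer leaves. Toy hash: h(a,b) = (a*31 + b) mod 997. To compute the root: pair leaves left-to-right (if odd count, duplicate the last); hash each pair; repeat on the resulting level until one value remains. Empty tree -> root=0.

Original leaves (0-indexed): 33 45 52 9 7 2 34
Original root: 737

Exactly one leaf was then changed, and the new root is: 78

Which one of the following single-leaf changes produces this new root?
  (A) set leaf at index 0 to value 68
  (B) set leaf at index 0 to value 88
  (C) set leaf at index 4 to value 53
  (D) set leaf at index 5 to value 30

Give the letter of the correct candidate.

Original leaves: [33, 45, 52, 9, 7, 2, 34]
Target new root: 78
Try each candidate change and compute the resulting root:
Candidate A: set leaf[0] = 68 -> leaves = [68, 45, 52, 9, 7, 2, 34]
  L0: [68, 45, 52, 9, 7, 2, 34]
  L1: h(68,45)=(68*31+45)%997=159 h(52,9)=(52*31+9)%997=624 h(7,2)=(7*31+2)%997=219 h(34,34)=(34*31+34)%997=91 -> [159, 624, 219, 91]
  L2: h(159,624)=(159*31+624)%997=568 h(219,91)=(219*31+91)%997=898 -> [568, 898]
  L3: h(568,898)=(568*31+898)%997=560 -> [560]
  root = 560 != target 78
Candidate B: set leaf[0] = 88 -> leaves = [88, 45, 52, 9, 7, 2, 34]
  L0: [88, 45, 52, 9, 7, 2, 34]
  L1: h(88,45)=(88*31+45)%997=779 h(52,9)=(52*31+9)%997=624 h(7,2)=(7*31+2)%997=219 h(34,34)=(34*31+34)%997=91 -> [779, 624, 219, 91]
  L2: h(779,624)=(779*31+624)%997=845 h(219,91)=(219*31+91)%997=898 -> [845, 898]
  L3: h(845,898)=(845*31+898)%997=174 -> [174]
  root = 174 != target 78
Candidate C: set leaf[4] = 53 -> leaves = [33, 45, 52, 9, 53, 2, 34]
  L0: [33, 45, 52, 9, 53, 2, 34]
  L1: h(33,45)=(33*31+45)%997=71 h(52,9)=(52*31+9)%997=624 h(53,2)=(53*31+2)%997=648 h(34,34)=(34*31+34)%997=91 -> [71, 624, 648, 91]
  L2: h(71,624)=(71*31+624)%997=831 h(648,91)=(648*31+91)%997=239 -> [831, 239]
  L3: h(831,239)=(831*31+239)%997=78 -> [78]
  root = 78 == target 78  ** MATCH **
Candidate D: set leaf[5] = 30 -> leaves = [33, 45, 52, 9, 7, 30, 34]
  L0: [33, 45, 52, 9, 7, 30, 34]
  L1: h(33,45)=(33*31+45)%997=71 h(52,9)=(52*31+9)%997=624 h(7,30)=(7*31+30)%997=247 h(34,34)=(34*31+34)%997=91 -> [71, 624, 247, 91]
  L2: h(71,624)=(71*31+624)%997=831 h(247,91)=(247*31+91)%997=769 -> [831, 769]
  L3: h(831,769)=(831*31+769)%997=608 -> [608]
  root = 608 != target 78
Candidate C produces the target root.

Answer: C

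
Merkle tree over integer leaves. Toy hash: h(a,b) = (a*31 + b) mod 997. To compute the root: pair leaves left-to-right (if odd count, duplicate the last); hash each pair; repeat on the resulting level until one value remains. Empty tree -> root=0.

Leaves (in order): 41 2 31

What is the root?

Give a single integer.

Answer: 575

Derivation:
L0: [41, 2, 31]
L1: h(41,2)=(41*31+2)%997=276 h(31,31)=(31*31+31)%997=992 -> [276, 992]
L2: h(276,992)=(276*31+992)%997=575 -> [575]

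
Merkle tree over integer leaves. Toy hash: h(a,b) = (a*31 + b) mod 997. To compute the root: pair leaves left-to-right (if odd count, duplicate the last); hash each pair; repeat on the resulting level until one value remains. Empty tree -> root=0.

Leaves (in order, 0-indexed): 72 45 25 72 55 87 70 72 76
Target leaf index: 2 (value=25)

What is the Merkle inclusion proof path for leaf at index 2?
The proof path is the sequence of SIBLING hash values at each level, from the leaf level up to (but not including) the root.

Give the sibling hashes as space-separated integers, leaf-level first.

L0 (leaves): [72, 45, 25, 72, 55, 87, 70, 72, 76], target index=2
L1: h(72,45)=(72*31+45)%997=283 [pair 0] h(25,72)=(25*31+72)%997=847 [pair 1] h(55,87)=(55*31+87)%997=795 [pair 2] h(70,72)=(70*31+72)%997=248 [pair 3] h(76,76)=(76*31+76)%997=438 [pair 4] -> [283, 847, 795, 248, 438]
  Sibling for proof at L0: 72
L2: h(283,847)=(283*31+847)%997=647 [pair 0] h(795,248)=(795*31+248)%997=965 [pair 1] h(438,438)=(438*31+438)%997=58 [pair 2] -> [647, 965, 58]
  Sibling for proof at L1: 283
L3: h(647,965)=(647*31+965)%997=85 [pair 0] h(58,58)=(58*31+58)%997=859 [pair 1] -> [85, 859]
  Sibling for proof at L2: 965
L4: h(85,859)=(85*31+859)%997=503 [pair 0] -> [503]
  Sibling for proof at L3: 859
Root: 503
Proof path (sibling hashes from leaf to root): [72, 283, 965, 859]

Answer: 72 283 965 859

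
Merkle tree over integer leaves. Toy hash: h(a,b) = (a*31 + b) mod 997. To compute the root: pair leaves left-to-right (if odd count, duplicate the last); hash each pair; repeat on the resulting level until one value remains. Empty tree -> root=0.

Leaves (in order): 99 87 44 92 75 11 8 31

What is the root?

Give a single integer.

L0: [99, 87, 44, 92, 75, 11, 8, 31]
L1: h(99,87)=(99*31+87)%997=165 h(44,92)=(44*31+92)%997=459 h(75,11)=(75*31+11)%997=342 h(8,31)=(8*31+31)%997=279 -> [165, 459, 342, 279]
L2: h(165,459)=(165*31+459)%997=589 h(342,279)=(342*31+279)%997=911 -> [589, 911]
L3: h(589,911)=(589*31+911)%997=227 -> [227]

Answer: 227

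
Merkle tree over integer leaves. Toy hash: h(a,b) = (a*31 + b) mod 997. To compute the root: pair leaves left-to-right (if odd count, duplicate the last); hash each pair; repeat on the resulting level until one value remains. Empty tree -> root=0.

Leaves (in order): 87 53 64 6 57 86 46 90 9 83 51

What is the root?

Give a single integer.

L0: [87, 53, 64, 6, 57, 86, 46, 90, 9, 83, 51]
L1: h(87,53)=(87*31+53)%997=756 h(64,6)=(64*31+6)%997=993 h(57,86)=(57*31+86)%997=856 h(46,90)=(46*31+90)%997=519 h(9,83)=(9*31+83)%997=362 h(51,51)=(51*31+51)%997=635 -> [756, 993, 856, 519, 362, 635]
L2: h(756,993)=(756*31+993)%997=501 h(856,519)=(856*31+519)%997=136 h(362,635)=(362*31+635)%997=890 -> [501, 136, 890]
L3: h(501,136)=(501*31+136)%997=712 h(890,890)=(890*31+890)%997=564 -> [712, 564]
L4: h(712,564)=(712*31+564)%997=702 -> [702]

Answer: 702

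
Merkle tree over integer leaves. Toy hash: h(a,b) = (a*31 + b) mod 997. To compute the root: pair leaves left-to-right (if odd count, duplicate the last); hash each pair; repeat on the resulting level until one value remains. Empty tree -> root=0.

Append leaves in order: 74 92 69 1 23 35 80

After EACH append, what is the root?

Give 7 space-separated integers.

Answer: 74 392 402 334 8 392 210

Derivation:
After append 74 (leaves=[74]):
  L0: [74]
  root=74
After append 92 (leaves=[74, 92]):
  L0: [74, 92]
  L1: h(74,92)=(74*31+92)%997=392 -> [392]
  root=392
After append 69 (leaves=[74, 92, 69]):
  L0: [74, 92, 69]
  L1: h(74,92)=(74*31+92)%997=392 h(69,69)=(69*31+69)%997=214 -> [392, 214]
  L2: h(392,214)=(392*31+214)%997=402 -> [402]
  root=402
After append 1 (leaves=[74, 92, 69, 1]):
  L0: [74, 92, 69, 1]
  L1: h(74,92)=(74*31+92)%997=392 h(69,1)=(69*31+1)%997=146 -> [392, 146]
  L2: h(392,146)=(392*31+146)%997=334 -> [334]
  root=334
After append 23 (leaves=[74, 92, 69, 1, 23]):
  L0: [74, 92, 69, 1, 23]
  L1: h(74,92)=(74*31+92)%997=392 h(69,1)=(69*31+1)%997=146 h(23,23)=(23*31+23)%997=736 -> [392, 146, 736]
  L2: h(392,146)=(392*31+146)%997=334 h(736,736)=(736*31+736)%997=621 -> [334, 621]
  L3: h(334,621)=(334*31+621)%997=8 -> [8]
  root=8
After append 35 (leaves=[74, 92, 69, 1, 23, 35]):
  L0: [74, 92, 69, 1, 23, 35]
  L1: h(74,92)=(74*31+92)%997=392 h(69,1)=(69*31+1)%997=146 h(23,35)=(23*31+35)%997=748 -> [392, 146, 748]
  L2: h(392,146)=(392*31+146)%997=334 h(748,748)=(748*31+748)%997=8 -> [334, 8]
  L3: h(334,8)=(334*31+8)%997=392 -> [392]
  root=392
After append 80 (leaves=[74, 92, 69, 1, 23, 35, 80]):
  L0: [74, 92, 69, 1, 23, 35, 80]
  L1: h(74,92)=(74*31+92)%997=392 h(69,1)=(69*31+1)%997=146 h(23,35)=(23*31+35)%997=748 h(80,80)=(80*31+80)%997=566 -> [392, 146, 748, 566]
  L2: h(392,146)=(392*31+146)%997=334 h(748,566)=(748*31+566)%997=823 -> [334, 823]
  L3: h(334,823)=(334*31+823)%997=210 -> [210]
  root=210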